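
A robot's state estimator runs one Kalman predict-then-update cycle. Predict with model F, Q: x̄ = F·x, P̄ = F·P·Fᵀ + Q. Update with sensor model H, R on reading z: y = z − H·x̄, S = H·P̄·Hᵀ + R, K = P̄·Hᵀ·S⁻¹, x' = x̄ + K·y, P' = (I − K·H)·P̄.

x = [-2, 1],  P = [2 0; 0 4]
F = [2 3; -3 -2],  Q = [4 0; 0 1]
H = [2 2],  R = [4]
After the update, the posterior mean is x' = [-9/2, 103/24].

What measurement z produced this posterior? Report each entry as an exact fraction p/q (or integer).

x̄ = F·x = [-1, 4]
P̄ = F·P·Fᵀ + Q = [48 -36; -36 35]
S = H·P̄·Hᵀ + R = [48]
K = P̄·Hᵀ·S⁻¹ = [1/2; -1/24]
x' − x̄ = [-7/2, 7/24] = K·y
y = (KᵀK)⁻¹·Kᵀ·(x' − x̄) = [-7]
z = y + H·x̄ = [-7] + [6] = [-1]

z = [-1]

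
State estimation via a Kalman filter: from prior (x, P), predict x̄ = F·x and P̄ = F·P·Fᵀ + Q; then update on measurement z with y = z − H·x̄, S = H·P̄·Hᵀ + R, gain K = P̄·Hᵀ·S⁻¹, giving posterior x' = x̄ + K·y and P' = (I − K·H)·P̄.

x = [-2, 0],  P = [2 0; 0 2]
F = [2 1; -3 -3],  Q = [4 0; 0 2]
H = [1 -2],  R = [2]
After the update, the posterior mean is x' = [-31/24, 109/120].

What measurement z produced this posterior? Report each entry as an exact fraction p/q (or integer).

x̄ = F·x = [-4, 6]
P̄ = F·P·Fᵀ + Q = [14 -18; -18 38]
S = H·P̄·Hᵀ + R = [240]
K = P̄·Hᵀ·S⁻¹ = [5/24; -47/120]
x' − x̄ = [65/24, -611/120] = K·y
y = (KᵀK)⁻¹·Kᵀ·(x' − x̄) = [13]
z = y + H·x̄ = [13] + [-16] = [-3]

z = [-3]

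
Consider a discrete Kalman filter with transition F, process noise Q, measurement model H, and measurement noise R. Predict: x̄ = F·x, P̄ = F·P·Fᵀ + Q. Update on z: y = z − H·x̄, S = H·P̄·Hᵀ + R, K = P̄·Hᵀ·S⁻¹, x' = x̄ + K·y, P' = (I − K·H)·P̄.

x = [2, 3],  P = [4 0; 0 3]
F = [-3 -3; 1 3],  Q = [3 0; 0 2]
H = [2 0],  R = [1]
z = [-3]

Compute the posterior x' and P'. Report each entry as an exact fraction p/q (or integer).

x' = [-411/265, 809/265]
P' = [66/265 -39/265; -39/265 2661/265]

x̄ = F·x = [-15, 11]
P̄ = F·P·Fᵀ + Q = [66 -39; -39 33]
y = z − H·x̄ = [27]
S = H·P̄·Hᵀ + R = [265]
K = P̄·Hᵀ·S⁻¹ = [132/265; -78/265]
x' = x̄ + K·y = [-411/265, 809/265]
P' = (I − K·H)·P̄ = [66/265 -39/265; -39/265 2661/265]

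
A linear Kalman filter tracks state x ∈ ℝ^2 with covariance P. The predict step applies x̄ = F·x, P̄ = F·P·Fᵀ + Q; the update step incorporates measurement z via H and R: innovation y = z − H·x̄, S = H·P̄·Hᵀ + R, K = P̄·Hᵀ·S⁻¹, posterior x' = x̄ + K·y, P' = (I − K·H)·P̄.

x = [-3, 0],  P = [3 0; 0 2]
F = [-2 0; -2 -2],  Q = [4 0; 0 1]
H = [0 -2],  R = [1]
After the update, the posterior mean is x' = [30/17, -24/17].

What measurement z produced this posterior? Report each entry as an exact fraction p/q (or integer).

x̄ = F·x = [6, 6]
P̄ = F·P·Fᵀ + Q = [16 12; 12 21]
S = H·P̄·Hᵀ + R = [85]
K = P̄·Hᵀ·S⁻¹ = [-24/85; -42/85]
x' − x̄ = [-72/17, -126/17] = K·y
y = (KᵀK)⁻¹·Kᵀ·(x' − x̄) = [15]
z = y + H·x̄ = [15] + [-12] = [3]

z = [3]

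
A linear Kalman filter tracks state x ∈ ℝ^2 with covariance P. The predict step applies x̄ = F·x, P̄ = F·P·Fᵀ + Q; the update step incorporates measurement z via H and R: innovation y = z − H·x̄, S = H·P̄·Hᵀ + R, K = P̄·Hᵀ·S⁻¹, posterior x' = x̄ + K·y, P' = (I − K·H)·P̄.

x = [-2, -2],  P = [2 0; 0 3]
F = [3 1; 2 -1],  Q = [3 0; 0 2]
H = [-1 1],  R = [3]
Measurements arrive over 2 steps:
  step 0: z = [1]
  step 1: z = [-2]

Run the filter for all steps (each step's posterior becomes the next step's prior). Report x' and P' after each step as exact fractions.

step 0: x' = [-101/22, -32/11], P' = [303/22 129/11; 129/11 135/11]
step 1: x' = [-2012/2591, -6375/2591], P' = [41730/2591 31767/2591; 31767/2591 29379/2591]

step 0: x̄ = F·x = [-8, -2]
step 0: P̄ = F·P·Fᵀ + Q = [24 9; 9 13]
step 0: y = z − H·x̄ = [-5]
step 0: S = H·P̄·Hᵀ + R = [22]
step 0: K = P̄·Hᵀ·S⁻¹ = [-15/22; 2/11]
step 0: x' = x̄ + K·y = [-101/22, -32/11]
step 0: P' = (I − K·H)·P̄ = [303/22 129/11; 129/11 135/11]
step 1: x̄ = F·x = [-367/22, -69/11]
step 1: P̄ = F·P·Fᵀ + Q = [4611/22 645/11; 645/11 247/11]
step 1: y = z − H·x̄ = [-273/22]
step 1: S = H·P̄·Hᵀ + R = [2591/22]
step 1: K = P̄·Hᵀ·S⁻¹ = [-3321/2591; -796/2591]
step 1: x' = x̄ + K·y = [-2012/2591, -6375/2591]
step 1: P' = (I − K·H)·P̄ = [41730/2591 31767/2591; 31767/2591 29379/2591]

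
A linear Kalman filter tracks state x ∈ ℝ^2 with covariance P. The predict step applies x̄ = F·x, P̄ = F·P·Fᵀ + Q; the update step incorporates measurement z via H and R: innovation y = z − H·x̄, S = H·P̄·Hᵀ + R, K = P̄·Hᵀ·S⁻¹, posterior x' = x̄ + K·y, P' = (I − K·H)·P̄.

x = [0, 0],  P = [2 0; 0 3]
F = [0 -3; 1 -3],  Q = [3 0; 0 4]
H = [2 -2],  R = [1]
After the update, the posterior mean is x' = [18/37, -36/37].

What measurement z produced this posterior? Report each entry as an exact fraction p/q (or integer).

x̄ = F·x = [0, 0]
P̄ = F·P·Fᵀ + Q = [30 27; 27 33]
S = H·P̄·Hᵀ + R = [37]
K = P̄·Hᵀ·S⁻¹ = [6/37; -12/37]
x' − x̄ = [18/37, -36/37] = K·y
y = (KᵀK)⁻¹·Kᵀ·(x' − x̄) = [3]
z = y + H·x̄ = [3] + [0] = [3]

z = [3]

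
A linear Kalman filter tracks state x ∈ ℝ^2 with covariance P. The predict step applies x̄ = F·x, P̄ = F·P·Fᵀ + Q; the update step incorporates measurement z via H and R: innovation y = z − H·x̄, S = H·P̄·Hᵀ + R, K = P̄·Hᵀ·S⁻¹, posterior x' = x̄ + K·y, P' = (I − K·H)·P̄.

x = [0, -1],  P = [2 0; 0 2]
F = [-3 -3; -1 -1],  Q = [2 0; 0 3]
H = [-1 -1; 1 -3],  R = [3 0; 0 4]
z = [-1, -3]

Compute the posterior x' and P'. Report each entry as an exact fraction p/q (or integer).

x' = [39/179, 2180/2327]
P' = [326/179 58/179; 58/179 938/2327]

x̄ = F·x = [3, 1]
P̄ = F·P·Fᵀ + Q = [38 12; 12 7]
y = z − H·x̄ = [3, -3]
S = H·P̄·Hᵀ + R = [72 7; 7 33]
K = P̄·Hᵀ·S⁻¹ = [-128/179 38/179; -564/2327 -515/2327]
x' = x̄ + K·y = [39/179, 2180/2327]
P' = (I − K·H)·P̄ = [326/179 58/179; 58/179 938/2327]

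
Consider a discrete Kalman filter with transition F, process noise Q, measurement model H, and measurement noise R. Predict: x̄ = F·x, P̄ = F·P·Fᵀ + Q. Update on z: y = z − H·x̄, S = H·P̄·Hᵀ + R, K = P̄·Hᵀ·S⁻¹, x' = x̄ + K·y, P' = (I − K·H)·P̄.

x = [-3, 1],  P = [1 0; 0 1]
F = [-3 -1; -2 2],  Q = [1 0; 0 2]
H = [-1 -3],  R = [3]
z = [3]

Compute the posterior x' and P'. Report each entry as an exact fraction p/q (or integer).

x̄ = F·x = [8, 8]
P̄ = F·P·Fᵀ + Q = [11 4; 4 10]
y = z − H·x̄ = [35]
S = H·P̄·Hᵀ + R = [128]
K = P̄·Hᵀ·S⁻¹ = [-23/128; -17/64]
x' = x̄ + K·y = [219/128, -83/64]
P' = (I − K·H)·P̄ = [879/128 -135/64; -135/64 31/32]

x' = [219/128, -83/64]
P' = [879/128 -135/64; -135/64 31/32]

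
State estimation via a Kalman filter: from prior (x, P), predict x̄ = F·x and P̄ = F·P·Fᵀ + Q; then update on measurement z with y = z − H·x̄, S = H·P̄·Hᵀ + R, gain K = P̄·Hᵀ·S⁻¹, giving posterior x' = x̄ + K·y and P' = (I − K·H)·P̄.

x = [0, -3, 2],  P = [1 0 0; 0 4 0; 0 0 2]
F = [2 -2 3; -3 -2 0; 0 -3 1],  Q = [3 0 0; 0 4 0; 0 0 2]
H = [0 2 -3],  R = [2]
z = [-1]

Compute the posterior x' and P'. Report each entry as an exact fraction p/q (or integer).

x̄ = F·x = [12, 6, 11]
P̄ = F·P·Fᵀ + Q = [41 10 30; 10 29 24; 30 24 40]
y = z − H·x̄ = [20]
S = H·P̄·Hᵀ + R = [190]
K = P̄·Hᵀ·S⁻¹ = [-7/19; -7/95; -36/95]
x' = x̄ + K·y = [88/19, 86/19, 65/19]
P' = (I − K·H)·P̄ = [289/19 92/19 66/19; 92/19 2657/95 1776/95; 66/19 1776/95 1208/95]

x' = [88/19, 86/19, 65/19]
P' = [289/19 92/19 66/19; 92/19 2657/95 1776/95; 66/19 1776/95 1208/95]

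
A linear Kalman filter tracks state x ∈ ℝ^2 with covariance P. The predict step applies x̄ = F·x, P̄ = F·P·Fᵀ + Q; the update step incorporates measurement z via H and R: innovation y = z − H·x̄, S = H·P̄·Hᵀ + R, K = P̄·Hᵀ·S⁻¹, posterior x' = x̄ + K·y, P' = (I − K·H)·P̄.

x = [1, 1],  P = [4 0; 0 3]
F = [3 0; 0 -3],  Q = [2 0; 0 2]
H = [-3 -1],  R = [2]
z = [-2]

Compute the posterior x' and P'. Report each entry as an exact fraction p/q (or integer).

x' = [663/373, -1235/373]
P' = [1178/373 -3306/373; -3306/373 9976/373]

x̄ = F·x = [3, -3]
P̄ = F·P·Fᵀ + Q = [38 0; 0 29]
y = z − H·x̄ = [4]
S = H·P̄·Hᵀ + R = [373]
K = P̄·Hᵀ·S⁻¹ = [-114/373; -29/373]
x' = x̄ + K·y = [663/373, -1235/373]
P' = (I − K·H)·P̄ = [1178/373 -3306/373; -3306/373 9976/373]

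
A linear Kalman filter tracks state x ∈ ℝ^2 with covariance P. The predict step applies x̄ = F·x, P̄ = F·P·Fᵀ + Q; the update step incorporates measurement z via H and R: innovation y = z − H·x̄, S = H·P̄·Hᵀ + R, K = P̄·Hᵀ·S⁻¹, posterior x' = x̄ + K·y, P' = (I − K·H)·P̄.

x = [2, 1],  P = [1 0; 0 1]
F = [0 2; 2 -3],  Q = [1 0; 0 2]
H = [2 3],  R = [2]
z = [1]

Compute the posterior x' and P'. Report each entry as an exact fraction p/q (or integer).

x̄ = F·x = [2, 1]
P̄ = F·P·Fᵀ + Q = [5 -6; -6 15]
y = z − H·x̄ = [-6]
S = H·P̄·Hᵀ + R = [85]
K = P̄·Hᵀ·S⁻¹ = [-8/85; 33/85]
x' = x̄ + K·y = [218/85, -113/85]
P' = (I − K·H)·P̄ = [361/85 -246/85; -246/85 186/85]

x' = [218/85, -113/85]
P' = [361/85 -246/85; -246/85 186/85]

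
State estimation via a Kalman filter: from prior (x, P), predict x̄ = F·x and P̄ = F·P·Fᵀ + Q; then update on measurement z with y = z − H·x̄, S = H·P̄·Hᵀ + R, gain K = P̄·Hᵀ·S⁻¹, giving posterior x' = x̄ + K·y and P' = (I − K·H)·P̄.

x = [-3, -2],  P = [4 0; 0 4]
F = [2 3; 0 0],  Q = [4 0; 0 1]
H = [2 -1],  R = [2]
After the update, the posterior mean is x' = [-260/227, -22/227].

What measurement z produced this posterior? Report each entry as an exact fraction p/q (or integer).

z = [-2]

x̄ = F·x = [-12, 0]
P̄ = F·P·Fᵀ + Q = [56 0; 0 1]
S = H·P̄·Hᵀ + R = [227]
K = P̄·Hᵀ·S⁻¹ = [112/227; -1/227]
x' − x̄ = [2464/227, -22/227] = K·y
y = (KᵀK)⁻¹·Kᵀ·(x' − x̄) = [22]
z = y + H·x̄ = [22] + [-24] = [-2]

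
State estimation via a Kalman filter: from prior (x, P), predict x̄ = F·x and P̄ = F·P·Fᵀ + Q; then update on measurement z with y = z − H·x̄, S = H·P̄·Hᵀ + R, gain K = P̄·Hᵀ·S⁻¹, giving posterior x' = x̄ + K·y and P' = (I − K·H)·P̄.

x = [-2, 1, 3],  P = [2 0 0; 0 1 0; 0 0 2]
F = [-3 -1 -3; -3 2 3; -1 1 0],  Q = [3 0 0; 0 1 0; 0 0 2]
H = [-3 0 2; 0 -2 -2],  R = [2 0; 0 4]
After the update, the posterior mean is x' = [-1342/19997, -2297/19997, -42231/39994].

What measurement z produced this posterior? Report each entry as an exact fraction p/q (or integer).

z = [-2, 3]

x̄ = F·x = [-4, 17, 3]
P̄ = F·P·Fᵀ + Q = [40 -2 5; -2 41 8; 5 8 5]
S = H·P̄·Hᵀ + R = [322 -34; -34 252]
K = P̄·Hᵀ·S⁻¹ = [-6981/19997 -1418/19997; 553/19997 -7702/19997; -536/19997 -4271/39994]
x' − x̄ = [78646/19997, -342246/19997, -162213/39994] = K·y
y = (KᵀK)⁻¹·Kᵀ·(x' − x̄) = [-20, 43]
z = y + H·x̄ = [-20, 43] + [18, -40] = [-2, 3]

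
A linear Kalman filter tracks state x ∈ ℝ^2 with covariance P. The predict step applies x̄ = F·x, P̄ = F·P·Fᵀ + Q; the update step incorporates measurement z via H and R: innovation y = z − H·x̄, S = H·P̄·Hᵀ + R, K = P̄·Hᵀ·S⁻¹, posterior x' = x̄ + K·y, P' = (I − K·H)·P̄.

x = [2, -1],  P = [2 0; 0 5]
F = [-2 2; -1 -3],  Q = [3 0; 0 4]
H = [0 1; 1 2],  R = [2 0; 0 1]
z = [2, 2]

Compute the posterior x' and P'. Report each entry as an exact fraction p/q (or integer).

x̄ = F·x = [-6, 1]
P̄ = F·P·Fᵀ + Q = [31 -26; -26 51]
y = z − H·x̄ = [1, 6]
S = H·P̄·Hᵀ + R = [53 76; 76 132]
K = P̄·Hᵀ·S⁻¹ = [-459/305 863/1220; 239/305 38/305]
x' = x̄ + K·y = [-1989/610, 772/305]
P' = (I − K·H)·P̄ = [8207/1220 -918/305; -918/305 478/305]

x' = [-1989/610, 772/305]
P' = [8207/1220 -918/305; -918/305 478/305]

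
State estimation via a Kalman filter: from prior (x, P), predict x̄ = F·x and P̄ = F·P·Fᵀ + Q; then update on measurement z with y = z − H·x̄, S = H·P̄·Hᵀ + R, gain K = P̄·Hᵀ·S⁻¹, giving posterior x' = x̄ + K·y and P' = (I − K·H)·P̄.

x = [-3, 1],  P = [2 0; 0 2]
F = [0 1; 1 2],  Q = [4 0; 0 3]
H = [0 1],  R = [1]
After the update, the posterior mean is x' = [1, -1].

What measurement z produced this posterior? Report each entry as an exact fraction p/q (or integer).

x̄ = F·x = [1, -1]
P̄ = F·P·Fᵀ + Q = [6 4; 4 13]
S = H·P̄·Hᵀ + R = [14]
K = P̄·Hᵀ·S⁻¹ = [2/7; 13/14]
x' − x̄ = [0, 0] = K·y
y = (KᵀK)⁻¹·Kᵀ·(x' − x̄) = [0]
z = y + H·x̄ = [0] + [-1] = [-1]

z = [-1]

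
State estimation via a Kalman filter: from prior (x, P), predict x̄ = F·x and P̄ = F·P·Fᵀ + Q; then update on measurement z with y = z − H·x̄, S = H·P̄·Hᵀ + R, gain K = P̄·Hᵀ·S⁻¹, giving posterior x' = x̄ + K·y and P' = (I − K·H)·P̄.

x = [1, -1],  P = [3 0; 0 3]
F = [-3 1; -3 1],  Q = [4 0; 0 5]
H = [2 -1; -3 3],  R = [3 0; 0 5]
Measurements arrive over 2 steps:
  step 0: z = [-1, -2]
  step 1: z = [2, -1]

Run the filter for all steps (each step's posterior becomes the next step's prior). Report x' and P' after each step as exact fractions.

step 0: x' = [-640/347, -873/347], P' = [9790/3123 11180/3123; 11180/3123 14155/3123]
step 1: x' = [555566/277747, 8260789/4721699], P' = [755715/277747 856200/277747; 856200/277747 18580875/4721699]

step 0: x̄ = F·x = [-4, -4]
step 0: P̄ = F·P·Fᵀ + Q = [34 30; 30 35]
step 0: y = z − H·x̄ = [3, -2]
step 0: S = H·P̄·Hᵀ + R = [54 -39; -39 86]
step 0: K = P̄·Hᵀ·S⁻¹ = [2800/3123 278/1041; 2735/3123 595/1041]
step 0: x' = x̄ + K·y = [-640/347, -873/347]
step 0: P' = (I − K·H)·P̄ = [9790/3123 11180/3123; 11180/3123 14155/3123]
step 1: x̄ = F·x = [1047/347, 1047/347]
step 1: P̄ = F·P·Fᵀ + Q = [47677/3123 35185/3123; 35185/3123 50800/3123]
step 1: y = z − H·x̄ = [-353/347, -1]
step 1: S = H·P̄·Hᵀ + R = [110137/3123 -39; -39 86]
step 1: K = P̄·Hᵀ·S⁻¹ = [218410/277747 60291/277747; 3509975/4721699 2415285/4721699]
step 1: x' = x̄ + K·y = [555566/277747, 8260789/4721699]
step 1: P' = (I − K·H)·P̄ = [755715/277747 856200/277747; 856200/277747 18580875/4721699]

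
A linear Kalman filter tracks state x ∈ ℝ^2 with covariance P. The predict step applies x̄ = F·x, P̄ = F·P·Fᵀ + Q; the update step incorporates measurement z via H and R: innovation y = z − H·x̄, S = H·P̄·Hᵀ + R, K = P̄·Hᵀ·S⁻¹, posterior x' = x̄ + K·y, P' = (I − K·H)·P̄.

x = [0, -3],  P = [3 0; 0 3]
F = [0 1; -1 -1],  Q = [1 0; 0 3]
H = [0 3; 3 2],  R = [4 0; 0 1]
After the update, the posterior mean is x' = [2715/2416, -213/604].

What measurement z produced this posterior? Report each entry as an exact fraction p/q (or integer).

z = [-2, 3]

x̄ = F·x = [-3, 3]
P̄ = F·P·Fᵀ + Q = [4 -3; -3 9]
S = H·P̄·Hᵀ + R = [85 27; 27 37]
K = P̄·Hᵀ·S⁻¹ = [-495/2416 753/2416; 189/604 9/604]
x' − x̄ = [9963/2416, -2025/604] = K·y
y = (KᵀK)⁻¹·Kᵀ·(x' − x̄) = [-11, 6]
z = y + H·x̄ = [-11, 6] + [9, -3] = [-2, 3]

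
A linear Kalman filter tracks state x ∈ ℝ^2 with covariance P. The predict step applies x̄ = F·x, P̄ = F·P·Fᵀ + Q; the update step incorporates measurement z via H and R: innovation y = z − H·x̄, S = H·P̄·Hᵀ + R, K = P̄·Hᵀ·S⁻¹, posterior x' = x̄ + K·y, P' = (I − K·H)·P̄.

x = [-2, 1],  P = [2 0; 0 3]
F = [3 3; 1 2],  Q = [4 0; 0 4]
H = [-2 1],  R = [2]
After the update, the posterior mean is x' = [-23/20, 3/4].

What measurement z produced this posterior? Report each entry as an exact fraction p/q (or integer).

z = [3]

x̄ = F·x = [-3, 0]
P̄ = F·P·Fᵀ + Q = [49 24; 24 18]
S = H·P̄·Hᵀ + R = [120]
K = P̄·Hᵀ·S⁻¹ = [-37/60; -1/4]
x' − x̄ = [37/20, 3/4] = K·y
y = (KᵀK)⁻¹·Kᵀ·(x' − x̄) = [-3]
z = y + H·x̄ = [-3] + [6] = [3]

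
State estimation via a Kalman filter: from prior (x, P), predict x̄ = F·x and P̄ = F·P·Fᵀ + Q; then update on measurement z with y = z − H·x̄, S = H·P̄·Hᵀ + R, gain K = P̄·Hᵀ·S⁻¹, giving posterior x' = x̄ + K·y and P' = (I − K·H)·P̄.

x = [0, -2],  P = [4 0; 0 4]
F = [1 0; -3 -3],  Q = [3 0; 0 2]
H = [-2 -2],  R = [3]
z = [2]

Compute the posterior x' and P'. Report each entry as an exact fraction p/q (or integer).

x̄ = F·x = [0, 6]
P̄ = F·P·Fᵀ + Q = [7 -12; -12 74]
y = z − H·x̄ = [14]
S = H·P̄·Hᵀ + R = [231]
K = P̄·Hᵀ·S⁻¹ = [10/231; -124/231]
x' = x̄ + K·y = [20/33, -50/33]
P' = (I − K·H)·P̄ = [1517/231 -1532/231; -1532/231 1718/231]

x' = [20/33, -50/33]
P' = [1517/231 -1532/231; -1532/231 1718/231]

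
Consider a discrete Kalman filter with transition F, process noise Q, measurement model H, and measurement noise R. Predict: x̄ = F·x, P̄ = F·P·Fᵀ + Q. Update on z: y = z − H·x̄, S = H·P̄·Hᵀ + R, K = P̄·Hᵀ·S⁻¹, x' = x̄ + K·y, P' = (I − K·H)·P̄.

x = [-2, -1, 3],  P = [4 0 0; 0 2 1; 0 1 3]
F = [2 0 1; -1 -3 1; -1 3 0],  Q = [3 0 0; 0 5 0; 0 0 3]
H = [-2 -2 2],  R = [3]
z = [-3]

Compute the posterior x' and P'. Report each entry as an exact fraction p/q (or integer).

x̄ = F·x = [-1, 8, -1]
P̄ = F·P·Fᵀ + Q = [22 -8 -5; -8 24 -11; -5 -11 25]
y = z − H·x̄ = [13]
S = H·P̄·Hᵀ + R = [351]
K = P̄·Hᵀ·S⁻¹ = [-38/351; -2/13; 82/351]
x' = x̄ + K·y = [-65/27, 6, 55/27]
P' = (I − K·H)·P̄ = [6278/351 -180/13 1361/351; -180/13 204/13 21/13; 1361/351 21/13 2051/351]

x' = [-65/27, 6, 55/27]
P' = [6278/351 -180/13 1361/351; -180/13 204/13 21/13; 1361/351 21/13 2051/351]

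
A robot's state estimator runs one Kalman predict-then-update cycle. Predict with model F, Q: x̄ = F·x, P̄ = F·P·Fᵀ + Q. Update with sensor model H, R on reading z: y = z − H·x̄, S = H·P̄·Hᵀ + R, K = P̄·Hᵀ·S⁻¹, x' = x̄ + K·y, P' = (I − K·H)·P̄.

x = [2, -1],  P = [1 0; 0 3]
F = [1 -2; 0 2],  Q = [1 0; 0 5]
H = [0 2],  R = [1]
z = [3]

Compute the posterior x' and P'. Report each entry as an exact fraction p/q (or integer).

x' = [36/23, 100/69]
P' = [130/23 -4/23; -4/23 17/69]

x̄ = F·x = [4, -2]
P̄ = F·P·Fᵀ + Q = [14 -12; -12 17]
y = z − H·x̄ = [7]
S = H·P̄·Hᵀ + R = [69]
K = P̄·Hᵀ·S⁻¹ = [-8/23; 34/69]
x' = x̄ + K·y = [36/23, 100/69]
P' = (I − K·H)·P̄ = [130/23 -4/23; -4/23 17/69]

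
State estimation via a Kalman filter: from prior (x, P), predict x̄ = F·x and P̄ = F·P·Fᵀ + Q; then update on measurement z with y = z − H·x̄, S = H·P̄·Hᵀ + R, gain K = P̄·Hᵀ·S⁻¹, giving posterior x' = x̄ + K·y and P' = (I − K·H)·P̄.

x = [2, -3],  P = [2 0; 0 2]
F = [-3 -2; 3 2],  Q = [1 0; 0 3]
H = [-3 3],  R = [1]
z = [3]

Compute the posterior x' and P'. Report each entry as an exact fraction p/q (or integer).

x' = [-477/973, 495/973]
P' = [990/973 937/973; 937/973 992/973]

x̄ = F·x = [0, 0]
P̄ = F·P·Fᵀ + Q = [27 -26; -26 29]
y = z − H·x̄ = [3]
S = H·P̄·Hᵀ + R = [973]
K = P̄·Hᵀ·S⁻¹ = [-159/973; 165/973]
x' = x̄ + K·y = [-477/973, 495/973]
P' = (I − K·H)·P̄ = [990/973 937/973; 937/973 992/973]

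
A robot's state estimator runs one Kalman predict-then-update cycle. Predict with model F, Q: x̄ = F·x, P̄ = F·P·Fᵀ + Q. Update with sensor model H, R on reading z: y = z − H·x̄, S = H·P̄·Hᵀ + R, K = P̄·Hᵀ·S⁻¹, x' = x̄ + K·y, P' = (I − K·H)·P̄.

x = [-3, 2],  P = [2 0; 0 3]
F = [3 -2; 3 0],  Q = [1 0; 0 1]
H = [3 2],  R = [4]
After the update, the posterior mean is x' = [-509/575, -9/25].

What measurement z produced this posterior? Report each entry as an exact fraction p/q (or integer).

z = [-3]

x̄ = F·x = [-13, -9]
P̄ = F·P·Fᵀ + Q = [31 18; 18 19]
S = H·P̄·Hᵀ + R = [575]
K = P̄·Hᵀ·S⁻¹ = [129/575; 4/25]
x' − x̄ = [6966/575, 216/25] = K·y
y = (KᵀK)⁻¹·Kᵀ·(x' − x̄) = [54]
z = y + H·x̄ = [54] + [-57] = [-3]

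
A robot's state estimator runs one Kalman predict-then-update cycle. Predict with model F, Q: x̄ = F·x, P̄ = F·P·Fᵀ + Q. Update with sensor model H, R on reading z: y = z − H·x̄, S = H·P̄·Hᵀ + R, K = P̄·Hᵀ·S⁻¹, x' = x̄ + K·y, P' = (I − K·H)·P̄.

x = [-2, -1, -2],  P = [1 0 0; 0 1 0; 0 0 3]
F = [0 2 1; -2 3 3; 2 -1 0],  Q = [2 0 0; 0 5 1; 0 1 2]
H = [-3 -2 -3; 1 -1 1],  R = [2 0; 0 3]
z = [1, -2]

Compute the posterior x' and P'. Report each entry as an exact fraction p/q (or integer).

x' = [-88/607, 745/607, -651/607]
P' = [31417/12747 201/4249 -30727/12747; 201/4249 4527/4249 -2631/4249; -30727/12747 -2631/4249 36535/12747]

x̄ = F·x = [-4, -5, -3]
P̄ = F·P·Fᵀ + Q = [9 15 -2; 15 45 -6; -2 -6 7]
y = z − H·x̄ = [-30, 0]
S = H·P̄·Hᵀ + R = [398 63; 63 42]
K = P̄·Hᵀ·S⁻¹ = [-78/607 29/12747; -126/607 -2319/4249; -39/607 4567/12747]
x' = x̄ + K·y = [-88/607, 745/607, -651/607]
P' = (I − K·H)·P̄ = [31417/12747 201/4249 -30727/12747; 201/4249 4527/4249 -2631/4249; -30727/12747 -2631/4249 36535/12747]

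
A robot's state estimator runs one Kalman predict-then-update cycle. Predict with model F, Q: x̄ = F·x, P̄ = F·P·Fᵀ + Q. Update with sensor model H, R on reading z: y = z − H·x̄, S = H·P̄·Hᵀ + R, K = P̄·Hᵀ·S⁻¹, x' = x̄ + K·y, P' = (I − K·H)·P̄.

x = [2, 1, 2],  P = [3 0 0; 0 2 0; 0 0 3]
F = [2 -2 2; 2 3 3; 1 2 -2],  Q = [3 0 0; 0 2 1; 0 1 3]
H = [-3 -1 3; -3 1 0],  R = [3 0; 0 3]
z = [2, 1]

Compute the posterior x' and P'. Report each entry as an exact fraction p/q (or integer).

x̄ = F·x = [6, 13, 0]
P̄ = F·P·Fᵀ + Q = [35 18 -14; 18 59 1; -14 1 26]
y = z − H·x̄ = [33, 6]
S = H·P̄·Hᵀ + R = [965 385; 385 269]
K = P̄·Hᵀ·S⁻¹ = [-363/3712 -681/3712; -2101/7424 3145/7424; 161/1160 -9/232]
x' = x̄ + K·y = [6207/3712, 46049/7424, 5043/1160]
P' = (I − K·H)·P̄ = [5389/1856 30291/3712 641/116; 30291/3712 191181/7424 3819/232; 641/116 3819/232 1617/145]

x' = [6207/3712, 46049/7424, 5043/1160]
P' = [5389/1856 30291/3712 641/116; 30291/3712 191181/7424 3819/232; 641/116 3819/232 1617/145]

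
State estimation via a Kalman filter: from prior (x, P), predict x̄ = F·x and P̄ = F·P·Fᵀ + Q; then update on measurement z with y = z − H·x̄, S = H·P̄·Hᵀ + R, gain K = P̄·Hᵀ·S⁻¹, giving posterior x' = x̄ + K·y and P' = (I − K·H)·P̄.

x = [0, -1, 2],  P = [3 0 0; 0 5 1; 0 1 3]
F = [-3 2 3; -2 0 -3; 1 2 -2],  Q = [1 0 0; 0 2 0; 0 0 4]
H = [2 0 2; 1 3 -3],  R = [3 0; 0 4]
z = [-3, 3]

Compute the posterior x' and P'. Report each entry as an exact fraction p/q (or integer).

x̄ = F·x = [4, -6, -6]
P̄ = F·P·Fᵀ + Q = [87 -15 -5; -15 41 6; -5 6 31]
y = z − H·x̄ = [1, -1]
S = H·P̄·Hᵀ + R = [435 -46; -46 571]
K = P̄·Hᵀ·S⁻¹ = [96266/246269 32339/246269; -6138/246269 38322/246269; 26012/246269 -32408/246269]
x' = x̄ + K·y = [1049003/246269, -1522074/246269, -1419194/246269]
P' = (I − K·H)·P̄ = [3794456/246269 -4871757/246269 -3650057/246269; -4871757/246269 6537565/246269 4862550/246269; -3650057/246269 4862550/246269 3689075/246269]

x' = [1049003/246269, -1522074/246269, -1419194/246269]
P' = [3794456/246269 -4871757/246269 -3650057/246269; -4871757/246269 6537565/246269 4862550/246269; -3650057/246269 4862550/246269 3689075/246269]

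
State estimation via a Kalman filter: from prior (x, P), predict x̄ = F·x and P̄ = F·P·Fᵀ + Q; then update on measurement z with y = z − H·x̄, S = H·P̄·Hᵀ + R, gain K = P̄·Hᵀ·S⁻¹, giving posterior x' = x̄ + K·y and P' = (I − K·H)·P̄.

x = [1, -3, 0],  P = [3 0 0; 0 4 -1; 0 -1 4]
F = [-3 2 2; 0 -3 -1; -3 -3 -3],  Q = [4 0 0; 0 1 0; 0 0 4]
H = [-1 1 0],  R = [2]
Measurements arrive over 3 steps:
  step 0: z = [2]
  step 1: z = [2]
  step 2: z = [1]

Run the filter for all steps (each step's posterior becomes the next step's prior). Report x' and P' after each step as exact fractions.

step 0: x̄ = F·x = [-9, 9, 6]
step 0: P̄ = F·P·Fᵀ + Q = [55 -24 -9; -24 35 36; -9 36 85]
step 0: y = z − H·x̄ = [-16]
step 0: S = H·P̄·Hᵀ + R = [140]
step 0: K = P̄·Hᵀ·S⁻¹ = [-79/140; 59/140; 9/28]
step 0: x' = x̄ + K·y = [1/35, 79/35, 6/7]
step 0: P' = (I − K·H)·P̄ = [1459/140 1301/140 459/28; 1301/140 1419/140 477/28; 459/28 477/28 1975/28]
step 1: x̄ = F·x = [43/7, -267/35, -66/7]
step 1: P̄ = F·P·Fᵀ + Q = [6959/28 -2875/14 -14493/28; -2875/14 9274/35 8961/14; -14493/28 8961/14 44599/28]
step 1: y = z − H·x̄ = [552/35]
step 1: S = H·P̄·Hᵀ + R = [129671/140]
step 1: K = P̄·Hᵀ·S⁻¹ = [-63545/129671; 65846/129671; 162075/129671]
step 1: x' = x̄ + K·y = [-205645/129671, 49281/129671, 1333542/129671]
step 1: P' = (I − K·H)·P̄ = [3385253/129671 3258163/129671 6446049/129671; 3258163/129671 3389855/129671 6770199/129671; 6446049/129671 6770199/129671 18911993/129671]
step 2: x̄ = F·x = [3382581/129671, -1481385/129671, -3531534/129671]
step 2: P̄ = F·P·Fᵀ + Q = [57904401/129671 -63663094/129671 -155473563/129671; -63663094/129671 90171553/129671 217148676/129671; -155473563/129671 217148676/129671 528241991/129671]
step 2: y = z − H·x̄ = [4993637/129671]
step 2: S = H·P̄·Hᵀ + R = [275661484/129671]
step 2: K = P̄·Hᵀ·S⁻¹ = [-17366785/39380212; 153834647/275661484; 372622239/275661484]
step 2: x' = x̄ + K·y = [358471337/39380212, 2774973569/275661484, 6842179797/275661484]
step 2: P' = (I − K·H)·P̄ = [1303691947/39380212 1268958377/39380212 2688869829/39380212; 1268958377/39380212 9190377933/275661484 19567333281/275661484; 2688869829/39380212 19567333281/275661484 52198549813/275661484]

step 0: x' = [1/35, 79/35, 6/7], P' = [1459/140 1301/140 459/28; 1301/140 1419/140 477/28; 459/28 477/28 1975/28]
step 1: x' = [-205645/129671, 49281/129671, 1333542/129671], P' = [3385253/129671 3258163/129671 6446049/129671; 3258163/129671 3389855/129671 6770199/129671; 6446049/129671 6770199/129671 18911993/129671]
step 2: x' = [358471337/39380212, 2774973569/275661484, 6842179797/275661484], P' = [1303691947/39380212 1268958377/39380212 2688869829/39380212; 1268958377/39380212 9190377933/275661484 19567333281/275661484; 2688869829/39380212 19567333281/275661484 52198549813/275661484]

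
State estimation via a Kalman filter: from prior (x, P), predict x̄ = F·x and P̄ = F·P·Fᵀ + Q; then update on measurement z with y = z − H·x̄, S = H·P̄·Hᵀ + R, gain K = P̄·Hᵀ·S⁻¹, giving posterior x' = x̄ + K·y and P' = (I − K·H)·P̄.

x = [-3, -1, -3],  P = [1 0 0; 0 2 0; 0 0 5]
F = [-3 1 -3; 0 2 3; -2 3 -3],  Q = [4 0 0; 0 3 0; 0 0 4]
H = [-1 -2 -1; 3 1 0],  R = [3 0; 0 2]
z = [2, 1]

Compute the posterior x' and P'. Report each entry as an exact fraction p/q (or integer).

x' = [1333/3773, 788/3773, -11112/3773]
P' = [4534/3773 -10064/3773 13533/3773; -10064/3773 2460/343 -37795/3773; 13533/3773 -37795/3773 62627/3773]

x̄ = F·x = [17, -11, 12]
P̄ = F·P·Fᵀ + Q = [60 -41 57; -41 56 -33; 57 -33 71]
y = z − H·x̄ = [9, -39]
S = H·P̄·Hᵀ + R = [176 -143; -143 352]
K = P̄·Hᵀ·S⁻¹ = [687/3773 1769/3773; -2087/3773 -1566/3773; -190/3773 1402/3773]
x' = x̄ + K·y = [1333/3773, 788/3773, -11112/3773]
P' = (I − K·H)·P̄ = [4534/3773 -10064/3773 13533/3773; -10064/3773 2460/343 -37795/3773; 13533/3773 -37795/3773 62627/3773]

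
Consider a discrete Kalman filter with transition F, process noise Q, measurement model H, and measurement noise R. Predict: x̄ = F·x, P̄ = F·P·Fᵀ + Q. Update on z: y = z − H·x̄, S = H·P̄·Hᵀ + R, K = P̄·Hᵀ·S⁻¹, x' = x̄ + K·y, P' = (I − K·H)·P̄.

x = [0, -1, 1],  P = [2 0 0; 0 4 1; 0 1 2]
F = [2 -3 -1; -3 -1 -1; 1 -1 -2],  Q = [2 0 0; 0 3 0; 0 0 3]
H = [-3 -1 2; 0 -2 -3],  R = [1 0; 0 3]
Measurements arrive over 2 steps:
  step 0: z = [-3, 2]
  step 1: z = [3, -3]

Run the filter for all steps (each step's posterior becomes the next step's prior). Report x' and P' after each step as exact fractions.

step 0: x' = [9871/32510, 5201/16255, -29269/32510], P' = [142767/16255 -360657/32510 121137/16255; -360657/32510 234633/16255 -305997/32510; 121137/16255 -305997/32510 105062/16255]
step 1: x' = [79435161/474091783, -292502835/474091783, 682002016/474091783], P' = [1657474367/474091783 -2028860385/474091783 1366555695/474091783; -2028860385/474091783 2673745446/474091783 -1671661191/474091783; 1366555695/474091783 -1671661191/474091783 1191818253/474091783]

step 0: x̄ = F·x = [2, 0, -1]
step 0: P̄ = F·P·Fᵀ + Q = [54 6 27; 6 29 5; 27 5 21]
step 0: y = z − H·x̄ = [5, -1]
step 0: S = H·P̄·Hᵀ + R = [292 206; 206 368]
step 0: K = P̄·Hᵀ·S⁻¹ = [-11397/32510 -918/16255; 711/32510 -6847/32510; -577/32510 -3063/16255]
step 0: x' = x̄ + K·y = [9871/32510, 5201/16255, -29269/32510]
step 0: P' = (I − K·H)·P̄ = [142767/16255 -360657/32510 121137/16255; -360657/32510 234633/16255 -305997/32510; 121137/16255 -305997/32510 105062/16255]
step 1: x̄ = F·x = [3561/6502, -5373/16255, 58007/32510]
step 1: P̄ = F·P·Fᵀ + Q = [716348/3251 -720319/6502 84905/3251; -720319/6502 1012217/16255 -395023/32510; 84905/3251 -395023/32510 110528/16255]
step 1: y = z − H·x̄ = [4837/6502, 54999/32510]
step 1: S = H·P̄·Hᵀ + R = [3719441/3251 -2170113/6502; -2170113/6502 2722247/16255]
step 1: K = P̄·Hᵀ·S⁻¹ = [-210451326/474091783 -13982105/474091783; 69513327/474091783 -110835773/474091783; -44369388/474091783 -77377459/474091783]
step 1: x' = x̄ + K·y = [79435161/474091783, -292502835/474091783, 682002016/474091783]
step 1: P' = (I − K·H)·P̄ = [1657474367/474091783 -2028860385/474091783 1366555695/474091783; -2028860385/474091783 2673745446/474091783 -1671661191/474091783; 1366555695/474091783 -1671661191/474091783 1191818253/474091783]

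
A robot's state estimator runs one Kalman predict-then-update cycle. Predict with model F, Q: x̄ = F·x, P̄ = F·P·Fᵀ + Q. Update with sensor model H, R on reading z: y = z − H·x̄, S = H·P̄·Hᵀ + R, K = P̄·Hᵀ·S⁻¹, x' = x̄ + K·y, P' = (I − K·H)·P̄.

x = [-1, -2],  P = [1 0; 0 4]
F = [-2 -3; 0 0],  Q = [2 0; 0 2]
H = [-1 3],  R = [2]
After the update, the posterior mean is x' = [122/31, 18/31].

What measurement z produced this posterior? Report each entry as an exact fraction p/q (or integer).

x̄ = F·x = [8, 0]
P̄ = F·P·Fᵀ + Q = [42 0; 0 2]
S = H·P̄·Hᵀ + R = [62]
K = P̄·Hᵀ·S⁻¹ = [-21/31; 3/31]
x' − x̄ = [-126/31, 18/31] = K·y
y = (KᵀK)⁻¹·Kᵀ·(x' − x̄) = [6]
z = y + H·x̄ = [6] + [-8] = [-2]

z = [-2]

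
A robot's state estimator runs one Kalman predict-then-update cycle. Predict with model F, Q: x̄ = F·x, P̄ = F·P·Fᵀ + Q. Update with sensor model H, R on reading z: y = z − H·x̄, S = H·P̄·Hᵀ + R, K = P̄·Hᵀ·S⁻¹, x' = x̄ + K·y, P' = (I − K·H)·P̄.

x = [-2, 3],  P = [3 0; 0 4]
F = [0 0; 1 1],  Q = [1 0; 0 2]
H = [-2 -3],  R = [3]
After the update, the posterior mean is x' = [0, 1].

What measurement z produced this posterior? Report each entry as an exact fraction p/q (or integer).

x̄ = F·x = [0, 1]
P̄ = F·P·Fᵀ + Q = [1 0; 0 9]
S = H·P̄·Hᵀ + R = [88]
K = P̄·Hᵀ·S⁻¹ = [-1/44; -27/88]
x' − x̄ = [0, 0] = K·y
y = (KᵀK)⁻¹·Kᵀ·(x' − x̄) = [0]
z = y + H·x̄ = [0] + [-3] = [-3]

z = [-3]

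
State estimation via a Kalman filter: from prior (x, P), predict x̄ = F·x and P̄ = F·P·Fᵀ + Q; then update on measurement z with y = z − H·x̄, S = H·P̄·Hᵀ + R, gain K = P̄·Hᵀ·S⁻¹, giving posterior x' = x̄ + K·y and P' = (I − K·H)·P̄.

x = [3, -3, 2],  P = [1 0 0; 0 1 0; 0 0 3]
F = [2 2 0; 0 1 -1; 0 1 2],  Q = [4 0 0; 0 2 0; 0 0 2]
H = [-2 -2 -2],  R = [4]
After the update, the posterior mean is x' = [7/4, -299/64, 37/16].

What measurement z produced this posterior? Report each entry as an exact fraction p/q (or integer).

x̄ = F·x = [0, -5, 1]
P̄ = F·P·Fᵀ + Q = [12 2 2; 2 6 -5; 2 -5 15]
S = H·P̄·Hᵀ + R = [128]
K = P̄·Hᵀ·S⁻¹ = [-1/4; -3/64; -3/16]
x' − x̄ = [7/4, 21/64, 21/16] = K·y
y = (KᵀK)⁻¹·Kᵀ·(x' − x̄) = [-7]
z = y + H·x̄ = [-7] + [8] = [1]

z = [1]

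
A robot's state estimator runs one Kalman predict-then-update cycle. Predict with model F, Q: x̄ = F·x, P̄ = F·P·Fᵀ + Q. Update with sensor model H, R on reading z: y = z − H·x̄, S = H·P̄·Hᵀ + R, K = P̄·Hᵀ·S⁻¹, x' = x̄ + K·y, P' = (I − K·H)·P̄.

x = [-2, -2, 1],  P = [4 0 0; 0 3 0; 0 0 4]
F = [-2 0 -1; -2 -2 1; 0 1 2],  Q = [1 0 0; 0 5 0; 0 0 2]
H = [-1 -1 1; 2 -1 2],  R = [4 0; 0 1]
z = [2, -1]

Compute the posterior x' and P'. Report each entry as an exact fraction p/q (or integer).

x' = [-6193/3291, 34307/9873, 10270/3291]
P' = [1959/1097 -12581/3291 -3920/1097; -12581/3291 181762/9873 42845/3291; -3920/1097 42845/3291 11191/1097]

x̄ = F·x = [3, 9, 0]
P̄ = F·P·Fᵀ + Q = [21 12 -8; 12 37 2; -8 2 21]
y = z − H·x̄ = [14, 2]
S = H·P̄·Hᵀ + R = [119 19; 19 86]
K = P̄·Hᵀ·S⁻¹ = [-1264/3291 815/3291; -3871/9873 -178/9873; 622/3291 781/3291]
x' = x̄ + K·y = [-6193/3291, 34307/9873, 10270/3291]
P' = (I − K·H)·P̄ = [1959/1097 -12581/3291 -3920/1097; -12581/3291 181762/9873 42845/3291; -3920/1097 42845/3291 11191/1097]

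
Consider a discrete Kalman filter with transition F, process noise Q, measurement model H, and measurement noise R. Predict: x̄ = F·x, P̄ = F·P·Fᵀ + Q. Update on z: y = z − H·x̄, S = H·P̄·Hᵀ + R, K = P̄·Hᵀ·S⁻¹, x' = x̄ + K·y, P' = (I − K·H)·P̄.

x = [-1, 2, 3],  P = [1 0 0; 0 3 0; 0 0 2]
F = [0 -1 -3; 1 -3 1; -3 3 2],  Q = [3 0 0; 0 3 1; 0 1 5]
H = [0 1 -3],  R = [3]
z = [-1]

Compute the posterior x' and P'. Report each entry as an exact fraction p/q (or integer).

x' = [-113/19, 892/209, 383/209]
P' = [324/19 -159/19 -55/19; -159/19 3009/209 967/209; -55/19 967/209 1139/627]

x̄ = F·x = [-11, -4, 15]
P̄ = F·P·Fᵀ + Q = [24 3 -21; 3 33 -25; -21 -25 49]
y = z − H·x̄ = [48]
S = H·P̄·Hᵀ + R = [627]
K = P̄·Hᵀ·S⁻¹ = [2/19; 36/209; -172/627]
x' = x̄ + K·y = [-113/19, 892/209, 383/209]
P' = (I − K·H)·P̄ = [324/19 -159/19 -55/19; -159/19 3009/209 967/209; -55/19 967/209 1139/627]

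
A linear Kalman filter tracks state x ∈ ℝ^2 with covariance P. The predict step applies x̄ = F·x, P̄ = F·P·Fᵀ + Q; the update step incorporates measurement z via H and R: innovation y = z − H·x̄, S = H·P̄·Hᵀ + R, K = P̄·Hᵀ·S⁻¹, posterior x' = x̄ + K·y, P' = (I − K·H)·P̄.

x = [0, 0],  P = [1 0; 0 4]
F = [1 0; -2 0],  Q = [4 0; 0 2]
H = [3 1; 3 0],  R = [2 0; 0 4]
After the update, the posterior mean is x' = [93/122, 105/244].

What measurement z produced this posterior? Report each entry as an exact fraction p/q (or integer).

z = [3, 2]

x̄ = F·x = [0, 0]
P̄ = F·P·Fᵀ + Q = [5 -2; -2 6]
S = H·P̄·Hᵀ + R = [41 39; 39 49]
K = P̄·Hᵀ·S⁻¹ = [13/122 27/122; 117/244 -123/244]
x' − x̄ = [93/122, 105/244] = K·y
y = (KᵀK)⁻¹·Kᵀ·(x' − x̄) = [3, 2]
z = y + H·x̄ = [3, 2] + [0, 0] = [3, 2]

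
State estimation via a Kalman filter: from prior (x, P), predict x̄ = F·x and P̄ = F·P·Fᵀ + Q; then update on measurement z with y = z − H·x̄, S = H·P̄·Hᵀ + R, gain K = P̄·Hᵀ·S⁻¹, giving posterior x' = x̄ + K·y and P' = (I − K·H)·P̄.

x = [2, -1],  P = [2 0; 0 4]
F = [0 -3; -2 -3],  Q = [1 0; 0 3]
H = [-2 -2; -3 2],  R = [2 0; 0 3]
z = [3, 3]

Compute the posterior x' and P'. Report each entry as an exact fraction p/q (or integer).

x' = [-8525/7726, -1602/3863]
P' = [4541/23178 18/3863; 18/3863 1131/3863]

x̄ = F·x = [3, -1]
P̄ = F·P·Fᵀ + Q = [37 36; 36 47]
y = z − H·x̄ = [7, 14]
S = H·P̄·Hᵀ + R = [626 106; 106 92]
K = P̄·Hᵀ·S⁻¹ = [-4649/23178 -4469/23178; -1149/3863 736/3863]
x' = x̄ + K·y = [-8525/7726, -1602/3863]
P' = (I − K·H)·P̄ = [4541/23178 18/3863; 18/3863 1131/3863]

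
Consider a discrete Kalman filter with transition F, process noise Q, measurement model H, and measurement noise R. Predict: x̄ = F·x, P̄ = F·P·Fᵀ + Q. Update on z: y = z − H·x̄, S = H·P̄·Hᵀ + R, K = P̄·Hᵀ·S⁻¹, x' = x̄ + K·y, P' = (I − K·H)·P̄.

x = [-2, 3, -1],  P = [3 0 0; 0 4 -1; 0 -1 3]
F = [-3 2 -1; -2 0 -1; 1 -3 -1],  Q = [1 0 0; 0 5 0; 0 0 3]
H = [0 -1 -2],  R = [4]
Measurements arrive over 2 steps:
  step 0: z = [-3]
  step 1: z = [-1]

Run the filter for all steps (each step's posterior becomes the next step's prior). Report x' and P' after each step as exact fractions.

step 0: x̄ = F·x = [13, 5, -10]
step 0: P̄ = F·P·Fᵀ + Q = [51 23 -31; 23 20 -6; -31 -6 39]
step 0: y = z − H·x̄ = [-18]
step 0: S = H·P̄·Hᵀ + R = [156]
step 0: K = P̄·Hᵀ·S⁻¹ = [1/4; -2/39; -6/13]
step 0: x' = x̄ + K·y = [17/2, 77/13, -22/13]
step 0: P' = (I − K·H)·P̄ = [165/4 25 -13; 25 764/39 -126/13; -13 -126/13 75/13]
step 1: x̄ = F·x = [-311/26, -199/13, -197/26]
step 1: P̄ = F·P·Fᵀ + Q = [18275/156 2799/26 197/52; 2799/26 1609/13 811/26; 197/52 811/26 2297/52]
step 1: y = z − H·x̄ = [-409/13]
step 1: S = H·P̄·Hᵀ + R = [5580/13]
step 1: K = P̄·Hᵀ·S⁻¹ = [-749/2790; -121/279; -259/930]
step 1: x' = x̄ + K·y = [-4904/1395, -464/279, 551/465]
step 1: P' = (I − K·H)·P̄ = [481067/5580 32185/558 -52643/1860; 32185/558 12007/279 -3841/186; -52643/1860 -3841/186 6747/620]

step 0: x' = [17/2, 77/13, -22/13], P' = [165/4 25 -13; 25 764/39 -126/13; -13 -126/13 75/13]
step 1: x' = [-4904/1395, -464/279, 551/465], P' = [481067/5580 32185/558 -52643/1860; 32185/558 12007/279 -3841/186; -52643/1860 -3841/186 6747/620]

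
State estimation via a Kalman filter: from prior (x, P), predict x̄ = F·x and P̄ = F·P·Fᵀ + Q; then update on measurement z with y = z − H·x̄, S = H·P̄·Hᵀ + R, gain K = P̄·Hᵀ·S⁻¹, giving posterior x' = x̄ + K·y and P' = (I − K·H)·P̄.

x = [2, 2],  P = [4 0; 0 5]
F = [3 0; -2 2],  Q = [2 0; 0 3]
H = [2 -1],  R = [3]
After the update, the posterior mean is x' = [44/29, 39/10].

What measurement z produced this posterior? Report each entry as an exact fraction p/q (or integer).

z = [-1]

x̄ = F·x = [6, 0]
P̄ = F·P·Fᵀ + Q = [38 -24; -24 39]
S = H·P̄·Hᵀ + R = [290]
K = P̄·Hᵀ·S⁻¹ = [10/29; -3/10]
x' − x̄ = [-130/29, 39/10] = K·y
y = (KᵀK)⁻¹·Kᵀ·(x' − x̄) = [-13]
z = y + H·x̄ = [-13] + [12] = [-1]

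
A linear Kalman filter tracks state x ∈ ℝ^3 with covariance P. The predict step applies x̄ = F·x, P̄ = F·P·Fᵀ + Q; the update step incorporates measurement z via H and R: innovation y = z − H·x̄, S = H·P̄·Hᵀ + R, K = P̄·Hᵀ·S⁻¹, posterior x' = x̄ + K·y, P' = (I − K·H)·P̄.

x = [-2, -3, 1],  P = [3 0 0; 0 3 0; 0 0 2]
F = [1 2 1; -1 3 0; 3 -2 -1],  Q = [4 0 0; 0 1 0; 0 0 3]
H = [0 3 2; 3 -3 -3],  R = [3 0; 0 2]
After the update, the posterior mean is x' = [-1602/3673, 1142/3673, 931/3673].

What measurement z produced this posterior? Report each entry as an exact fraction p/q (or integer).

x̄ = F·x = [-7, -7, -1]
P̄ = F·P·Fᵀ + Q = [21 15 -5; 15 31 -27; -5 -27 44]
S = H·P̄·Hᵀ + R = [134 -33; -33 200]
K = P̄·Hᵀ·S⁻¹ = [8089/25711 5577/25711; 8889/25711 5709/25711; -778/25711 -8613/25711]
x' − x̄ = [24109/3673, 26853/3673, 4604/3673] = K·y
y = (KᵀK)⁻¹·Kᵀ·(x' − x̄) = [25, -6]
z = y + H·x̄ = [25, -6] + [-23, 3] = [2, -3]

z = [2, -3]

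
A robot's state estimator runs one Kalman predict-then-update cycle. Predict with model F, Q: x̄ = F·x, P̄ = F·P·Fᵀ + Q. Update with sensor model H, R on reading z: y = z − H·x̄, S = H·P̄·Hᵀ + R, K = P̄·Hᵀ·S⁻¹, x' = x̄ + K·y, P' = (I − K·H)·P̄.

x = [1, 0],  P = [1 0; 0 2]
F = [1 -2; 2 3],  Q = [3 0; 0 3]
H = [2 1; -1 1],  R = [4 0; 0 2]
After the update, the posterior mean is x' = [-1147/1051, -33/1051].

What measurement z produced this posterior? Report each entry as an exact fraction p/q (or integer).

x̄ = F·x = [1, 2]
P̄ = F·P·Fᵀ + Q = [12 -10; -10 25]
S = H·P̄·Hᵀ + R = [37 -9; -9 59]
K = P̄·Hᵀ·S⁻¹ = [314/1051 -344/1051; 305/1051 670/1051]
x' − x̄ = [-2198/1051, -2135/1051] = K·y
y = (KᵀK)⁻¹·Kᵀ·(x' − x̄) = [-7, 0]
z = y + H·x̄ = [-7, 0] + [4, 1] = [-3, 1]

z = [-3, 1]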